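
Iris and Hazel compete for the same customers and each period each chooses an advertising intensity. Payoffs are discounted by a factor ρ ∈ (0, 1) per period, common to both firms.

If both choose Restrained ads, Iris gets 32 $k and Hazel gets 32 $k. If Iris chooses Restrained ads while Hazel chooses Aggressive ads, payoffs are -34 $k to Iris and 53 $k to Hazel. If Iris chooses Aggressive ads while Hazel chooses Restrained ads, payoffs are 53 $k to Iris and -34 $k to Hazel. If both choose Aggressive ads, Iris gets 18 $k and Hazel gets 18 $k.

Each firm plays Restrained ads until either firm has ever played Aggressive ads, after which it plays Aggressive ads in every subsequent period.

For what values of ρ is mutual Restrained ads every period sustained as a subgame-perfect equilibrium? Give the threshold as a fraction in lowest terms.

3/5

32/(1−ρ) ≥ 53 + 18ρ/(1−ρ)
32 ≥ 53 − 35ρ
ρ ≥ 21/35 = 3/5.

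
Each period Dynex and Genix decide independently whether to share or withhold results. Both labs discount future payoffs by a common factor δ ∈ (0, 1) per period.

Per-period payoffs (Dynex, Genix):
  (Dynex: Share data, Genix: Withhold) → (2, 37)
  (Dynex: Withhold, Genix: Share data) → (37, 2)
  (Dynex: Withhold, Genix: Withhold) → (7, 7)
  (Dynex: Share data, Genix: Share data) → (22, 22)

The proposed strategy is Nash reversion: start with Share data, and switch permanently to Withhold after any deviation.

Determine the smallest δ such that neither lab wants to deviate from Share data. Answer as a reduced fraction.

Under grim trigger the critical discount factor is (T−C)/(T−P) with T = 37, C = 22, P = 7.
δ* = (37−22)/(37−7) = 15/30 = 1/2.

1/2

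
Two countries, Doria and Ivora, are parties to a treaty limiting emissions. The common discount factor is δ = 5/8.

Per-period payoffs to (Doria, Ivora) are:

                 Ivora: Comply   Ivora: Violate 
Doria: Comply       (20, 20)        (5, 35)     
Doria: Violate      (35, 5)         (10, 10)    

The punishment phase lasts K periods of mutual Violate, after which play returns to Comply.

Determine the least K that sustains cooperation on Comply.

5

Need Σ_{k=1}^{K} δ^k ≥ (35−20)/(20−10) = 1.5000 at δ = 5/8.
At K = 4 the sum is 1.4124 < 1.5000; at K = 5 it is 1.5077 ≥ 1.5000.
So the minimum punishment length is K = 5.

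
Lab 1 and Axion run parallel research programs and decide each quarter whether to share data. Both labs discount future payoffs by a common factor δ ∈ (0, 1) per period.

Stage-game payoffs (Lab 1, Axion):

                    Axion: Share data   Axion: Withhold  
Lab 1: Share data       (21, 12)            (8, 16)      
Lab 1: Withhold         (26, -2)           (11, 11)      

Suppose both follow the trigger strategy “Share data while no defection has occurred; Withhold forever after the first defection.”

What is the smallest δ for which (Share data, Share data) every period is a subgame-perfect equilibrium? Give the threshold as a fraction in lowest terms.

4/5

Lab 1: cooperation gives 21 each period; deviation gives 26 once then 11 forever.
  21/(1−δ) ≥ 26 + 11δ/(1−δ) ⇒ δ ≥ 5/15 = 1/3.
Axion: cooperation gives 12 each period; deviation gives 16 once then 11 forever.
  δ ≥ 4/5.
Both must hold, so the binding constraint is Axion's: δ ≥ 4/5.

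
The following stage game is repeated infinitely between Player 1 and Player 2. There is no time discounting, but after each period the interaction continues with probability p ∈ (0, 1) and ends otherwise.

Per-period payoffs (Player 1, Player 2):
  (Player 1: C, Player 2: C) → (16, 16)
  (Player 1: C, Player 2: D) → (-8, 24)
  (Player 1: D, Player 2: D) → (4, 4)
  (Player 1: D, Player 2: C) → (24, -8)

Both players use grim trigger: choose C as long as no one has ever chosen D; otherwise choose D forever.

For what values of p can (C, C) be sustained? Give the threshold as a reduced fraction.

2/5

With no time discounting, the continuation probability p plays the role of the discount factor.
Grim-trigger IC: 16/(1−p) ≥ 24 + 4p/(1−p) ⇒ p ≥ (24−16)/(24−4) = 2/5.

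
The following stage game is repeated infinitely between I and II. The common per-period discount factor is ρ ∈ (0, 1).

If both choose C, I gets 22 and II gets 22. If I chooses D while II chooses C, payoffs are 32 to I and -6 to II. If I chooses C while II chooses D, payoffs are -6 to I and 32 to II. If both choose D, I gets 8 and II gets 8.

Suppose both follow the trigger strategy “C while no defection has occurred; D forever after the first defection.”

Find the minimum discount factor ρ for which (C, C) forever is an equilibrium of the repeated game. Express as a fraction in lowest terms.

22/(1−ρ) ≥ 32 + 8ρ/(1−ρ)
22 ≥ 32 − 24ρ
ρ ≥ 10/24 = 5/12.

5/12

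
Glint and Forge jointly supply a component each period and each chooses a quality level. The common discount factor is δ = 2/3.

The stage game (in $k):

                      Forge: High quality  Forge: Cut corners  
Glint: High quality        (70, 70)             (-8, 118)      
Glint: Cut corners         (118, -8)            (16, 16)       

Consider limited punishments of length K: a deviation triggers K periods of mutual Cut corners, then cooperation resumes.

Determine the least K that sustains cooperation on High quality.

2

IC: δ(1−δ^K)/(1−δ) ≥ (118−70)/(70−16) = 8/9.
With δ = 2/3: need 1 − δ^K ≥ 8/9·(1−2/3)/(2/3), i.e. δ^K ≤ 0.5556.
Since (2/3)^1 = 0.6667 and (2/3)^2 = 0.4444, the smallest such K is 2.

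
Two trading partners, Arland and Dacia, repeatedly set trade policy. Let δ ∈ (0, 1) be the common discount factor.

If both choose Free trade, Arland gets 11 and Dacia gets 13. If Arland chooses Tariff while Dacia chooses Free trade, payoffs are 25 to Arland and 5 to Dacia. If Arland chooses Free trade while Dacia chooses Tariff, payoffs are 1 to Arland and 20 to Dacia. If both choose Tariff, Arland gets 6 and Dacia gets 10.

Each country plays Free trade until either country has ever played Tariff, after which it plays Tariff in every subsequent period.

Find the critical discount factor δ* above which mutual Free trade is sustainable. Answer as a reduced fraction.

Arland's threshold: (25−11)/(25−6) = 14/19.
Dacia's threshold: (20−13)/(20−10) = 7/10.
14/19 > 7/10, so Arland binds and δ* = 14/19.

14/19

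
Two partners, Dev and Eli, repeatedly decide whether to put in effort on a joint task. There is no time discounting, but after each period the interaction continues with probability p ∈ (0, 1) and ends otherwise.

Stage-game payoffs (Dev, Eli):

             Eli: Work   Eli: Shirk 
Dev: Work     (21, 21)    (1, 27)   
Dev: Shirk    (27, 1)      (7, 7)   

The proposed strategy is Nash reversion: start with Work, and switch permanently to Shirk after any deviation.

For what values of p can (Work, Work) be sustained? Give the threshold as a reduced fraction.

3/10

With no time discounting, the continuation probability p plays the role of the discount factor.
Grim-trigger IC: 21/(1−p) ≥ 27 + 7p/(1−p) ⇒ p ≥ (27−21)/(27−7) = 3/10.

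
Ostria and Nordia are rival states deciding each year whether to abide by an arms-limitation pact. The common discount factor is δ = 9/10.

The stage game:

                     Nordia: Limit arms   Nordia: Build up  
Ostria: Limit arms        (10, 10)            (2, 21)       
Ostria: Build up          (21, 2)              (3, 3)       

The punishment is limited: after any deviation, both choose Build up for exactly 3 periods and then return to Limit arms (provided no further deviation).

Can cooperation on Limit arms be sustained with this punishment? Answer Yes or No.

Yes

Comparing payoff streams over the 4 periods until play realigns: cooperate → 10(1+δ+…+δ^3); deviate → 21 + 3(δ+…+δ^3).
Cooperation is sustained iff (10−3)(δ+…+δ^3) ≥ 21−10.
δ+…+δ^3 = 9/10·(1−(9/10)^3)/(1−9/10) = 2.4390, and (21−10)/(10−3) = 1.5714.
2.4390 ≥ 1.5714, so cooperation is sustainable.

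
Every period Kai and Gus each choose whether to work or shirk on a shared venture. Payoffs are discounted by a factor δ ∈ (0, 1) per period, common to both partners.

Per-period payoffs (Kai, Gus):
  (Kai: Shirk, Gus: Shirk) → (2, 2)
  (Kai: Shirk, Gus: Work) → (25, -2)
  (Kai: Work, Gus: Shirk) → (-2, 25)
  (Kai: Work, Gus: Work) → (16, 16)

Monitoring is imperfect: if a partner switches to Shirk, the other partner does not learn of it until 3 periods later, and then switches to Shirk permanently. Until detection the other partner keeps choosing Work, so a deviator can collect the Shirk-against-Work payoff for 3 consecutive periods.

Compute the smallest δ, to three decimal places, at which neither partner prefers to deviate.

0.731

Deviating for the 3 undetected periods gains 25−16 = 9 per period over cooperation, then loses 16−2 = 14 per period forever once punishment starts.
Gain: 9(1 + δ + … + δ^2); loss: 14·δ^3/(1−δ).
No profitable deviation ⇔ 9(1−δ^3) ≤ 14·δ^3, i.e. δ^3 ≥ 9/(9+14) = 9/23.
Hence δ ≥ (9/23)^(1/3) ≈ 0.731.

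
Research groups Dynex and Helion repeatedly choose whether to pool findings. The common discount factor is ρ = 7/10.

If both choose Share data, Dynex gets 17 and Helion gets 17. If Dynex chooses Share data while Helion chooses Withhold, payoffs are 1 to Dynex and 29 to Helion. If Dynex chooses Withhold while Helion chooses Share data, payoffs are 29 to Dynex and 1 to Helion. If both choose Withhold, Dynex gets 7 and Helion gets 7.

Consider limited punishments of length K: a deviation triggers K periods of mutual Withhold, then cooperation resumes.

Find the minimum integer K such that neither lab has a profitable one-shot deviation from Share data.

3

Need Σ_{k=1}^{K} ρ^k ≥ (29−17)/(17−7) = 1.2000 at ρ = 7/10.
At K = 2 the sum is 1.1900 < 1.2000; at K = 3 it is 1.5330 ≥ 1.2000.
So the minimum punishment length is K = 3.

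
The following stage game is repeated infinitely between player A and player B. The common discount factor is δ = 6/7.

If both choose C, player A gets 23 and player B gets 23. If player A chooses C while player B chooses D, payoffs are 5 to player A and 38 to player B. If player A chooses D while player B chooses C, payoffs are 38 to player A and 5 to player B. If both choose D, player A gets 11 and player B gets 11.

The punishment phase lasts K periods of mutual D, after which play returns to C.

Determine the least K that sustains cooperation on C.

No profitable deviation requires (23−11)(δ+…+δ^K) ≥ 38−23, i.e. δ+…+δ^K ≥ 5/4 ≈ 1.2500.
With δ = 6/7, the partial sums are K=1: 0.8571, K=2: 1.5918.
K = 2 is the first length at which the sum reaches 1.2500.

2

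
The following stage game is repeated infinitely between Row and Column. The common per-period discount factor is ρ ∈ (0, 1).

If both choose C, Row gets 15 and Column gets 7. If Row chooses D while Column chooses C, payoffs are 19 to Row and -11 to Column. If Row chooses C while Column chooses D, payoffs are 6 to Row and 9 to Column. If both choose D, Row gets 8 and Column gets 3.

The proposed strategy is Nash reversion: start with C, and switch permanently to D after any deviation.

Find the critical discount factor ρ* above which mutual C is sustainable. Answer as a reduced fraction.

Row's threshold: (19−15)/(19−8) = 4/11.
Column's threshold: (9−7)/(9−3) = 1/3.
4/11 > 1/3, so Row binds and ρ* = 4/11.

4/11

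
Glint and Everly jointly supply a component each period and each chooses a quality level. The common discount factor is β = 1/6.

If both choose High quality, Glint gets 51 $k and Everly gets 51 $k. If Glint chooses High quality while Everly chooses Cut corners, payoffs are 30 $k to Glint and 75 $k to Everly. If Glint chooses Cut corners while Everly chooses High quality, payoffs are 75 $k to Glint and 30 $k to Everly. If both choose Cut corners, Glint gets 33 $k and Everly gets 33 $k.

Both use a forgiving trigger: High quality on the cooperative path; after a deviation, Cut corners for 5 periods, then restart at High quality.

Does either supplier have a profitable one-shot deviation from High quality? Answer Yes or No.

IC: β+…+β^5 ≥ (75−51)/(51−33) = 4/3.
At β = 1/6: partial sum = 0.2000 < 1.3333. Cooperation not sustainable.

Yes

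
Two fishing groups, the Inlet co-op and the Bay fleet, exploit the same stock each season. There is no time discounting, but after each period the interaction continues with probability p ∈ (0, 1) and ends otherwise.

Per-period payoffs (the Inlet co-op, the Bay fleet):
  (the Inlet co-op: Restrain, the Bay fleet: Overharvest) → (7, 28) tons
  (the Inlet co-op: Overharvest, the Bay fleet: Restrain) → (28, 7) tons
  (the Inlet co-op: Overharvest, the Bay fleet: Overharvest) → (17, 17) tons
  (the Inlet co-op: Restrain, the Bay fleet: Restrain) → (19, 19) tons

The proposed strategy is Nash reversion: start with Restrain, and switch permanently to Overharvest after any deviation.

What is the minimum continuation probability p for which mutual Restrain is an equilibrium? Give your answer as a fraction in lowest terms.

9/11

With no time discounting, the continuation probability p plays the role of the discount factor.
Grim-trigger IC: 19/(1−p) ≥ 28 + 17p/(1−p) ⇒ p ≥ (28−19)/(28−17) = 9/11.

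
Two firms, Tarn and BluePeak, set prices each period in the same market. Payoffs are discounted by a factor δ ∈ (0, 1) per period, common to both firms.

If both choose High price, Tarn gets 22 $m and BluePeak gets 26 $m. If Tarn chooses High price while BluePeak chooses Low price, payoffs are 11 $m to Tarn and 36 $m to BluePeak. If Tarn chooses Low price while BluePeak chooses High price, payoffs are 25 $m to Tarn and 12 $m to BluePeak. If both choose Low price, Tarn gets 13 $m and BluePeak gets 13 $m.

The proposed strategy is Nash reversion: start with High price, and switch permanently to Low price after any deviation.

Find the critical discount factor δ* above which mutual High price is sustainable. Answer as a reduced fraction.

Tarn: cooperation gives 22 each period; deviation gives 25 once then 13 forever.
  22/(1−δ) ≥ 25 + 13δ/(1−δ) ⇒ δ ≥ 3/12 = 1/4.
BluePeak: cooperation gives 26 each period; deviation gives 36 once then 13 forever.
  δ ≥ 10/23.
Both must hold, so the binding constraint is BluePeak's: δ ≥ 10/23.

10/23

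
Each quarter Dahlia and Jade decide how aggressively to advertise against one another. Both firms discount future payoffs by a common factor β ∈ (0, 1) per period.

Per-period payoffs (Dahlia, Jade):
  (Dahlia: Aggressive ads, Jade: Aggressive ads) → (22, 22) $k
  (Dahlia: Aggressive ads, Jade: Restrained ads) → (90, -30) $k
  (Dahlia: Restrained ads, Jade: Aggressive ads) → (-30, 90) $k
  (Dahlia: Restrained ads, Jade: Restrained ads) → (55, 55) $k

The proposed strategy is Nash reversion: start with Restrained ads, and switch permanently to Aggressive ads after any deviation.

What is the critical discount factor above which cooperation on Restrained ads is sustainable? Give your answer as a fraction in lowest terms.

55/(1−β) ≥ 90 + 22β/(1−β)
55 ≥ 90 − 68β
β ≥ 35/68.

35/68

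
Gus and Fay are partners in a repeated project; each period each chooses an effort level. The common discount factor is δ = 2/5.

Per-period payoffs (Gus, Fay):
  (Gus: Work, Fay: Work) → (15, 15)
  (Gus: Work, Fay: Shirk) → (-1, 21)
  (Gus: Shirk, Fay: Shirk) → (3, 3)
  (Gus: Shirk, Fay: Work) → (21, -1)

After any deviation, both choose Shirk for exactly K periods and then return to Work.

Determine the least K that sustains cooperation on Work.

2

No profitable deviation requires (15−3)(δ+…+δ^K) ≥ 21−15, i.e. δ+…+δ^K ≥ 1/2 ≈ 0.5000.
With δ = 2/5, the partial sums are K=1: 0.4000, K=2: 0.5600.
K = 2 is the first length at which the sum reaches 0.5000.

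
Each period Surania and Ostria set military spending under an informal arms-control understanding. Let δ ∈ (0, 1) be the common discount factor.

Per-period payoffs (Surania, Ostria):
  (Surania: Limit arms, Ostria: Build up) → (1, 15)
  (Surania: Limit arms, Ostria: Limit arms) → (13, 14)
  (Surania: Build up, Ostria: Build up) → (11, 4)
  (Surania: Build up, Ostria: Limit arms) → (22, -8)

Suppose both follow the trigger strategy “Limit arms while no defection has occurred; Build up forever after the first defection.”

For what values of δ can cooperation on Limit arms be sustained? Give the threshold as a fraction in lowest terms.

9/11

For Surania: deviation gain 22−13 = 9, per-period punishment loss 13−11 = 2. IC gives δ ≥ 9/11.
For Ostria: gain 1, loss 10 per period, so δ ≥ 1/11.
The tighter constraint is Surania's, so cooperation needs δ ≥ 9/11.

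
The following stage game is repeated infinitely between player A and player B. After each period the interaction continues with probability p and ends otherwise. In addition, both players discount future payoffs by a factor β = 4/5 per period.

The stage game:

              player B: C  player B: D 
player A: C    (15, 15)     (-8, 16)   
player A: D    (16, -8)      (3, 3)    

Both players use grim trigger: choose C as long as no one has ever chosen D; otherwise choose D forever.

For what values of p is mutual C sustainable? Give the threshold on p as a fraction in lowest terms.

5/52

Expected continuation weight on next period's payoff is β·p = 4/5·p, which plays the role of the discount factor.
Cooperation requires 4/5·p ≥ (16−15)/(16−3) = 1/13, hence p ≥ 5/52.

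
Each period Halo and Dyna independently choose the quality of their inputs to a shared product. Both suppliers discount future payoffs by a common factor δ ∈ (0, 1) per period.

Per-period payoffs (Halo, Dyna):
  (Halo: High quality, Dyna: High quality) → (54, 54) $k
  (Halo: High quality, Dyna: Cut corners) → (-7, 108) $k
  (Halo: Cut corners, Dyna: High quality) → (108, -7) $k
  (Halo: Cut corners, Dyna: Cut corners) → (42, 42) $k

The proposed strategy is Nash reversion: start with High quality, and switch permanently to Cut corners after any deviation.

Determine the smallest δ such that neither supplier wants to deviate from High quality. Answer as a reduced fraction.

9/11

One-period gain from deviating is 108 − 54 = 54. The loss is 54 − 42 = 12 in every subsequent period, with present value 12·δ/(1−δ).
Deviation is unprofitable when 12·δ/(1−δ) ≥ 54, i.e. δ/(1−δ) ≥ 9/2.
Equivalently δ ≥ 54/(54+12) = 9/11.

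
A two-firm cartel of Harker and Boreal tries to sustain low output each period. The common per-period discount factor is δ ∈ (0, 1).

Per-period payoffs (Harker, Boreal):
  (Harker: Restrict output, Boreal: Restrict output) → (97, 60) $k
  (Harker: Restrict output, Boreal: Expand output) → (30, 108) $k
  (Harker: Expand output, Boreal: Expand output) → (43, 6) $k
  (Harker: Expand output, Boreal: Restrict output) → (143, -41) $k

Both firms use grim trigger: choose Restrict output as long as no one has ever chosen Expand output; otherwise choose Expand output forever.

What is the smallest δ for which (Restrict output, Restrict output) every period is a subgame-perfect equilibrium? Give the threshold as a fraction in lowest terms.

8/17

Harker's threshold: (143−97)/(143−43) = 23/50.
Boreal's threshold: (108−60)/(108−6) = 8/17.
23/50 < 8/17, so Boreal binds and δ* = 8/17.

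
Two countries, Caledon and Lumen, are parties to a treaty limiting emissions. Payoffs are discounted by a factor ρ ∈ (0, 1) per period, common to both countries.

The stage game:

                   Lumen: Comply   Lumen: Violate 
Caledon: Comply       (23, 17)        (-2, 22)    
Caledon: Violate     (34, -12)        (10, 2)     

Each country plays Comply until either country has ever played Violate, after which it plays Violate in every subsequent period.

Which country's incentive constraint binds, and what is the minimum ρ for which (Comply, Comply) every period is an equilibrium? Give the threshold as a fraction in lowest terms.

Caledon: cooperation gives 23 each period; deviation gives 34 once then 10 forever.
  23/(1−ρ) ≥ 34 + 10ρ/(1−ρ) ⇒ ρ ≥ 11/24.
Lumen: cooperation gives 17 each period; deviation gives 22 once then 2 forever.
  ρ ≥ 5/20 = 1/4.
Both must hold, so the binding constraint is Caledon's: ρ ≥ 11/24.

Caledon; ρ ≥ 11/24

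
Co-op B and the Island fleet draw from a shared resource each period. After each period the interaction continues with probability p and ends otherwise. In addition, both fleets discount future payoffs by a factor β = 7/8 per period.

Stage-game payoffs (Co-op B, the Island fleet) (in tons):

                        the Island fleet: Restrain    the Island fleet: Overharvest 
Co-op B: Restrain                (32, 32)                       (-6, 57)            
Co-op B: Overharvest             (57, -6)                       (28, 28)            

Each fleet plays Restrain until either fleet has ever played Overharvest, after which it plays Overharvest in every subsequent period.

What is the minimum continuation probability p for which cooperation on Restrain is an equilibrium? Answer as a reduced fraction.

With continuation probability p and discount β, the effective per-period discount factor is βp.
Grim-trigger IC: βp ≥ (57−32)/(57−28) = 25/29.
So p ≥ (25/29)/(7/8) = 200/203.

200/203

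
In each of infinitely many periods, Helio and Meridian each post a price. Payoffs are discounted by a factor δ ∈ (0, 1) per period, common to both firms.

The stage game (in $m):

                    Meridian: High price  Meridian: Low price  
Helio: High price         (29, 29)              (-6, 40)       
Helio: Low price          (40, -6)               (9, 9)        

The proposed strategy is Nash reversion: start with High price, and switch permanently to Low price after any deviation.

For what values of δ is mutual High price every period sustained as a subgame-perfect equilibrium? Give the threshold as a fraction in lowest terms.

Under grim trigger the critical discount factor is (T−C)/(T−P) with T = 40, C = 29, P = 9.
δ* = (40−29)/(40−9) = 11/31.

11/31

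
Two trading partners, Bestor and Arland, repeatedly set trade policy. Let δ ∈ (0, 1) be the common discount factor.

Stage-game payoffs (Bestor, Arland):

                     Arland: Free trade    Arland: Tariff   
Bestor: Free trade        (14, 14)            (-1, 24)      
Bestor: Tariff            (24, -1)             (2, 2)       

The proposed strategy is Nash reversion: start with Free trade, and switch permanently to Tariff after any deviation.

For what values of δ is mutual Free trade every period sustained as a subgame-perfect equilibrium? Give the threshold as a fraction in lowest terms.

5/11

One-period gain from deviating is 24 − 14 = 10. The loss is 14 − 2 = 12 in every subsequent period, with present value 12·δ/(1−δ).
Deviation is unprofitable when 12·δ/(1−δ) ≥ 10, i.e. δ/(1−δ) ≥ 5/6.
Equivalently δ ≥ 10/(10+12) = 5/11.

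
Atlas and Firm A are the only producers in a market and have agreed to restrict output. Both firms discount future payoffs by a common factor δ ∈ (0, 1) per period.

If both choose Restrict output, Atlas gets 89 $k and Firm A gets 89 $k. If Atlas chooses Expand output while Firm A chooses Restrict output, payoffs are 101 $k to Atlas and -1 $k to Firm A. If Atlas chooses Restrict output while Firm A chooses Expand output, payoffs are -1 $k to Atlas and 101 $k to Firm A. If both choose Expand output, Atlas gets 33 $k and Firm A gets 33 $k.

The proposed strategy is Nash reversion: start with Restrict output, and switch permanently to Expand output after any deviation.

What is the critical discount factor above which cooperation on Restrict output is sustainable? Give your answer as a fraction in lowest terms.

3/17

One-period gain from deviating is 101 − 89 = 12. The loss is 89 − 33 = 56 in every subsequent period, with present value 56·δ/(1−δ).
Deviation is unprofitable when 56·δ/(1−δ) ≥ 12, i.e. δ/(1−δ) ≥ 3/14.
Equivalently δ ≥ 12/(12+56) = 3/17.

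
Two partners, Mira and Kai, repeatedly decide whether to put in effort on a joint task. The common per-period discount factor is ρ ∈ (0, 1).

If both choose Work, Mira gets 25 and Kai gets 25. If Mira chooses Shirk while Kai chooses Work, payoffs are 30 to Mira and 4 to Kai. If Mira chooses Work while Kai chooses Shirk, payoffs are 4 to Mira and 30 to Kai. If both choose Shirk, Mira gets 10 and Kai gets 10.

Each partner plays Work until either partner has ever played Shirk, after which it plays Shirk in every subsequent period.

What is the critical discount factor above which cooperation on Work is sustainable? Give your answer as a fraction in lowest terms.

1/4

Under grim trigger the critical discount factor is (T−C)/(T−P) with T = 30, C = 25, P = 10.
ρ* = (30−25)/(30−10) = 5/20 = 1/4.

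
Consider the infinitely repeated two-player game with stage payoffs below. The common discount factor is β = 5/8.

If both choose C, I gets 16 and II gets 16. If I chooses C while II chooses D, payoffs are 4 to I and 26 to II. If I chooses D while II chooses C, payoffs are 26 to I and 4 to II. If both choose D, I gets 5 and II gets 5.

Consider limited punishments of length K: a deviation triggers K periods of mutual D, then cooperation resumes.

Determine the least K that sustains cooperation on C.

2

No profitable deviation requires (16−5)(β+…+β^K) ≥ 26−16, i.e. β+…+β^K ≥ 10/11 ≈ 0.9091.
With β = 5/8, the partial sums are K=1: 0.6250, K=2: 1.0156.
K = 2 is the first length at which the sum reaches 0.9091.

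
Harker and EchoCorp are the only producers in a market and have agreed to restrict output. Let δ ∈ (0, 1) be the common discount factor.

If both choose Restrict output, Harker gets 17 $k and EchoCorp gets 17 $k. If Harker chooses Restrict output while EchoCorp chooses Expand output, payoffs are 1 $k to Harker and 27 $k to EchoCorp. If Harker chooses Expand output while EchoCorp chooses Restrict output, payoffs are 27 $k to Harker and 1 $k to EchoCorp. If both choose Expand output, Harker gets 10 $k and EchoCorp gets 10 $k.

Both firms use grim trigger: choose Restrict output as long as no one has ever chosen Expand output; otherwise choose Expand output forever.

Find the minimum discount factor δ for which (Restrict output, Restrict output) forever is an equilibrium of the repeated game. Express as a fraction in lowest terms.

10/17

One-period gain from deviating is 27 − 17 = 10. The loss is 17 − 10 = 7 in every subsequent period, with present value 7·δ/(1−δ).
Deviation is unprofitable when 7·δ/(1−δ) ≥ 10, i.e. δ/(1−δ) ≥ 10/7.
Equivalently δ ≥ 10/(10+7) = 10/17.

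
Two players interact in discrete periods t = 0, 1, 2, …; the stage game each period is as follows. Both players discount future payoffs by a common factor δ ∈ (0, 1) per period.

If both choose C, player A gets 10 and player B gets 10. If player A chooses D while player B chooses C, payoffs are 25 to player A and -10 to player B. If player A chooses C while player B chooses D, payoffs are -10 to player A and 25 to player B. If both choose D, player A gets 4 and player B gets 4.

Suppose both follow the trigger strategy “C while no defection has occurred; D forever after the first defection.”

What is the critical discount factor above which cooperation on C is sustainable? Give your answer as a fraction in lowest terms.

5/7

10/(1−δ) ≥ 25 + 4δ/(1−δ)
10 ≥ 25 − 21δ
δ ≥ 15/21 = 5/7.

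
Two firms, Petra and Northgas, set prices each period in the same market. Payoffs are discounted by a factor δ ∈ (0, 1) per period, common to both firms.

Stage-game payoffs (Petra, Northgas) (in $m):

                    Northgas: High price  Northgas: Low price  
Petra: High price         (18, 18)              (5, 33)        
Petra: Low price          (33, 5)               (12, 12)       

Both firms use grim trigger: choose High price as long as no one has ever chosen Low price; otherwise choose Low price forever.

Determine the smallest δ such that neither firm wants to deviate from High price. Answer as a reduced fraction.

18/(1−δ) ≥ 33 + 12δ/(1−δ)
18 ≥ 33 − 21δ
δ ≥ 15/21 = 5/7.

5/7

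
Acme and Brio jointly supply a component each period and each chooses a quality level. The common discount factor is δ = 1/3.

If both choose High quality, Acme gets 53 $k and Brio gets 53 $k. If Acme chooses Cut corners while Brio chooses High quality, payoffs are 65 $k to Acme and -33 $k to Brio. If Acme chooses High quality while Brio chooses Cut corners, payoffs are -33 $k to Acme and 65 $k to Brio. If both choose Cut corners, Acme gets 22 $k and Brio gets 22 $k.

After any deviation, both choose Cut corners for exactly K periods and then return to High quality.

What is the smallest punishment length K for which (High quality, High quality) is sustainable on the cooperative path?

IC: δ(1−δ^K)/(1−δ) ≥ (65−53)/(53−22) = 12/31.
With δ = 1/3: need 1 − δ^K ≥ 12/31·(1−1/3)/(1/3), i.e. δ^K ≤ 0.2258.
Since (1/3)^1 = 0.3333 and (1/3)^2 = 0.1111, the smallest such K is 2.

2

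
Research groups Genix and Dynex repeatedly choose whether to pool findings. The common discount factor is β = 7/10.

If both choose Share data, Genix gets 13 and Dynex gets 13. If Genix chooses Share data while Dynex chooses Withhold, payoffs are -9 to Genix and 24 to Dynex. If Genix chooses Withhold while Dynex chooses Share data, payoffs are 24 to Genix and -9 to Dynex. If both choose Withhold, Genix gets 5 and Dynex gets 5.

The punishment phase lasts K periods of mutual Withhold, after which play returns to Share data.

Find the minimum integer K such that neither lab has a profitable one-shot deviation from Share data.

Need Σ_{k=1}^{K} β^k ≥ (24−13)/(13−5) = 1.3750 at β = 7/10.
At K = 2 the sum is 1.1900 < 1.3750; at K = 3 it is 1.5330 ≥ 1.3750.
So the minimum punishment length is K = 3.

3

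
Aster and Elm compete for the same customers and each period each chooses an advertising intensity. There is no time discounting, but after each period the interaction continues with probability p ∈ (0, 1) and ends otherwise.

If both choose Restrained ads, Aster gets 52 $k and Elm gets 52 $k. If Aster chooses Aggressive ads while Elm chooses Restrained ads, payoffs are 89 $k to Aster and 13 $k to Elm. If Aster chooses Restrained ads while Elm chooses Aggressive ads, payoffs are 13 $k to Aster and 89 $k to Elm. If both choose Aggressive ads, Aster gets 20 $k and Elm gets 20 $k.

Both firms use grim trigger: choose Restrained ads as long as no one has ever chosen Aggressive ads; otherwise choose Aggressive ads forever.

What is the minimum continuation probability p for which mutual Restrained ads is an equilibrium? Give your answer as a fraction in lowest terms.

Expected cooperation value is 52 + p·52 + p²·52 + … = 52/(1−p); deviation gives 89 + p·20/(1−p).
52 ≥ 89(1−p) + 20p ⇒ 69p ≥ 37 ⇒ p ≥ 37/69.

37/69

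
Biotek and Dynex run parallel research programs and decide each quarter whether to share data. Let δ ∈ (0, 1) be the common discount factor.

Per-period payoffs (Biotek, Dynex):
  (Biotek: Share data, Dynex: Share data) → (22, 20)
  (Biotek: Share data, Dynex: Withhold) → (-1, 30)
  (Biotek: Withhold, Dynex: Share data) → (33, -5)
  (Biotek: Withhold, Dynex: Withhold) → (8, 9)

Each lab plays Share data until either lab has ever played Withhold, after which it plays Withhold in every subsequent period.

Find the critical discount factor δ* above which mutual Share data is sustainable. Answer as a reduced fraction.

Biotek's threshold: (33−22)/(33−8) = 11/25.
Dynex's threshold: (30−20)/(30−9) = 10/21.
11/25 < 10/21, so Dynex binds and δ* = 10/21.

10/21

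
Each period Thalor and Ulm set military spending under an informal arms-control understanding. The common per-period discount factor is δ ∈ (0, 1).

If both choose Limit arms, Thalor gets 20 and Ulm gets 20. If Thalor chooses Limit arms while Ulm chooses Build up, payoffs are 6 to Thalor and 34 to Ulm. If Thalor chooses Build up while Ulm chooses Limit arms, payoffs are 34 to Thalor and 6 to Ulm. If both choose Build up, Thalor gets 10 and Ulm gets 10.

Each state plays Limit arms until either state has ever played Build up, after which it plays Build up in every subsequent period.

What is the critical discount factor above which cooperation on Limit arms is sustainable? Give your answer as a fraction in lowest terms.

One-period gain from deviating is 34 − 20 = 14. The loss is 20 − 10 = 10 in every subsequent period, with present value 10·δ/(1−δ).
Deviation is unprofitable when 10·δ/(1−δ) ≥ 14, i.e. δ/(1−δ) ≥ 7/5.
Equivalently δ ≥ 14/(14+10) = 7/12.

7/12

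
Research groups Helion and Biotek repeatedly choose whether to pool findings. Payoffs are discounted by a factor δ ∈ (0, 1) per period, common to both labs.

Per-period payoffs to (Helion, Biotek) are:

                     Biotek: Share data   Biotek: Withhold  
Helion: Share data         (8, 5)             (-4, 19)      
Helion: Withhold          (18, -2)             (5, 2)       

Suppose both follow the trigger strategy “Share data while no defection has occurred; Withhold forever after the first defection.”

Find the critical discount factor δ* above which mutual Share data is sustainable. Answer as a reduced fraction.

For Helion: deviation gain 18−8 = 10, per-period punishment loss 8−5 = 3. IC gives δ ≥ 10/13.
For Biotek: gain 14, loss 3 per period, so δ ≥ 14/17.
The tighter constraint is Biotek's, so cooperation needs δ ≥ 14/17.

14/17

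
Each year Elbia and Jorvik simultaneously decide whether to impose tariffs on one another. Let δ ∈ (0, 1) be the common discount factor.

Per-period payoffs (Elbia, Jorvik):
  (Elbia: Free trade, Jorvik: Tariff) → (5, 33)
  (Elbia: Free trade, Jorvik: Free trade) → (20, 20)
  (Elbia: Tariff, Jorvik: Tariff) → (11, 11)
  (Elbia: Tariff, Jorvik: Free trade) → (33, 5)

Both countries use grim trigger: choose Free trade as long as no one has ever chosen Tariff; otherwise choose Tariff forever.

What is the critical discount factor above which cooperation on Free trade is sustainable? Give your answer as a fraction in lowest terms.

13/22

Cooperation forever yields 20 each period: 20/(1−δ).
Deviating yields 33 once, then 11 forever: 33 + 11δ/(1−δ).
No profitable deviation requires 20/(1−δ) ≥ 33 + 11δ/(1−δ).
Multiplying by (1−δ): 20 ≥ 33(1−δ) + 11δ = 33 − 22δ.
So 22δ ≥ 13, i.e. δ ≥ 13/22.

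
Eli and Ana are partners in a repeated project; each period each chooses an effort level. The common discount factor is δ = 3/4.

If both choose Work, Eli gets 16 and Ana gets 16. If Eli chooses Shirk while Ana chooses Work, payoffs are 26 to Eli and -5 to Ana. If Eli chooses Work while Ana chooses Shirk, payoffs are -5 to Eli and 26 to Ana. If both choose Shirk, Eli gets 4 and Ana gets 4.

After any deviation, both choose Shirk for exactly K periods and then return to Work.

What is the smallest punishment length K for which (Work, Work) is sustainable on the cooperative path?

2

No profitable deviation requires (16−4)(δ+…+δ^K) ≥ 26−16, i.e. δ+…+δ^K ≥ 5/6 ≈ 0.8333.
With δ = 3/4, the partial sums are K=1: 0.7500, K=2: 1.3125.
K = 2 is the first length at which the sum reaches 0.8333.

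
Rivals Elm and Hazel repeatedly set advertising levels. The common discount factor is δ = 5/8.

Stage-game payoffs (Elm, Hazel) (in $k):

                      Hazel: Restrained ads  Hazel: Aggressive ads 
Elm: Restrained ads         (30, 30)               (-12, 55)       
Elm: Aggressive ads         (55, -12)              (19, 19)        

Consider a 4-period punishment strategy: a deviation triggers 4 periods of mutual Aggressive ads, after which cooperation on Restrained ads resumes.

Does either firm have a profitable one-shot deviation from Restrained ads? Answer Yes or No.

IC: δ+…+δ^4 ≥ (55−30)/(30−19) = 25/11.
At δ = 5/8: partial sum = 1.4124 < 2.2727. Cooperation not sustainable.

Yes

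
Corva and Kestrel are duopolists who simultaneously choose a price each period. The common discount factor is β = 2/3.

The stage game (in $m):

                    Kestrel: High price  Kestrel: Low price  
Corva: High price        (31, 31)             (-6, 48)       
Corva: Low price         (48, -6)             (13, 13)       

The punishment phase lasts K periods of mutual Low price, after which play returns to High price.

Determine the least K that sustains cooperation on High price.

2

Need Σ_{k=1}^{K} β^k ≥ (48−31)/(31−13) = 0.9444 at β = 2/3.
At K = 1 the sum is 0.6667 < 0.9444; at K = 2 it is 1.1111 ≥ 0.9444.
So the minimum punishment length is K = 2.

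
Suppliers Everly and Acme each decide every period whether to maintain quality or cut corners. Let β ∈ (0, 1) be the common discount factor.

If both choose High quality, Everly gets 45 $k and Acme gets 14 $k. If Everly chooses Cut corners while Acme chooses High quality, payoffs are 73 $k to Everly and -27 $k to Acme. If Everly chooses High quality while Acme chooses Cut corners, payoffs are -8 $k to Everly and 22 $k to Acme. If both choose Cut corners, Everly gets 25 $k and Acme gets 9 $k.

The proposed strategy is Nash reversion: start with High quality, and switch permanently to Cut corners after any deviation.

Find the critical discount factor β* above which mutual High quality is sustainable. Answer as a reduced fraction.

8/13

Everly's threshold: (73−45)/(73−25) = 7/12.
Acme's threshold: (22−14)/(22−9) = 8/13.
7/12 < 8/13, so Acme binds and β* = 8/13.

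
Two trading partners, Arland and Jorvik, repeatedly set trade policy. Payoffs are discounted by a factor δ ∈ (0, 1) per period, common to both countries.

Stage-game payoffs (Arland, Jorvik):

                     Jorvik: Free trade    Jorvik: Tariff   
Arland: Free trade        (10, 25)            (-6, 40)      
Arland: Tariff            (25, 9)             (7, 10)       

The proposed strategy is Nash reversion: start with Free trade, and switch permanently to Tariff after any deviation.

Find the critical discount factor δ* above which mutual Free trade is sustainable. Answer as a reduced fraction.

Arland: cooperation gives 10 each period; deviation gives 25 once then 7 forever.
  10/(1−δ) ≥ 25 + 7δ/(1−δ) ⇒ δ ≥ 15/18 = 5/6.
Jorvik: cooperation gives 25 each period; deviation gives 40 once then 10 forever.
  δ ≥ 15/30 = 1/2.
Both must hold, so the binding constraint is Arland's: δ ≥ 5/6.

5/6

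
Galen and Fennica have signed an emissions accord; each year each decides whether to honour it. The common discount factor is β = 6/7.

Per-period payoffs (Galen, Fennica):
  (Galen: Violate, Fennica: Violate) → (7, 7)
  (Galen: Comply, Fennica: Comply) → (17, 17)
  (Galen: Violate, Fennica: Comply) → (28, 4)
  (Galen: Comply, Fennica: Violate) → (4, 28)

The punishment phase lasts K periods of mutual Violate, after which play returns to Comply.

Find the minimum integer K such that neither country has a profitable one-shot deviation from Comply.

Need Σ_{k=1}^{K} β^k ≥ (28−17)/(17−7) = 1.1000 at β = 6/7.
At K = 1 the sum is 0.8571 < 1.1000; at K = 2 it is 1.5918 ≥ 1.1000.
So the minimum punishment length is K = 2.

2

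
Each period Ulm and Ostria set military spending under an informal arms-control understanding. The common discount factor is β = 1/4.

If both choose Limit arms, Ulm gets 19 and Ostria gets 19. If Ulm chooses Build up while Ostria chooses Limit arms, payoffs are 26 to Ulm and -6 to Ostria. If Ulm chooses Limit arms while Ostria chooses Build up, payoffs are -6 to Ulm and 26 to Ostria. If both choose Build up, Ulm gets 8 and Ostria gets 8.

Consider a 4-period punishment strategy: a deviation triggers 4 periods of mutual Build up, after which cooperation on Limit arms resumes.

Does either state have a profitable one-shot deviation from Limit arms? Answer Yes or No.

Yes

A one-shot deviation gives 26 now, then 8 for 4 periods, then back to 19.
Gain from deviating: (26−19) today; loss: (19−8) in each of the next 4 periods.
No-deviation condition: (19−8)(β+…+β^4) ≥ 26−19, i.e. β+…+β^4 ≥ 7/11.
At β = 1/4: β+…+β^4 = 0.3320 < 0.6364.
So cooperation is not sustainable.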